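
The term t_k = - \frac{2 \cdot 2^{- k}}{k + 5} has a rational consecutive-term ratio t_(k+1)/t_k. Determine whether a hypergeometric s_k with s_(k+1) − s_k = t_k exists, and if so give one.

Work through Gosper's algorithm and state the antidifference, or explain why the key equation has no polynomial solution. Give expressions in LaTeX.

none — t_k is not Gosper-summable

t_(k+1)/t_k = (k + 5)/(2*(k + 6)).
A = k/2 + 5/2, B = k + 6, C = 1.
f must satisfy (k/2 + 5/2)·f(k+1) − (k + 5)·f(k) = 1.
Bound: deg f ≤ -1.
deg f ≤ -1 is impossible — no certificate.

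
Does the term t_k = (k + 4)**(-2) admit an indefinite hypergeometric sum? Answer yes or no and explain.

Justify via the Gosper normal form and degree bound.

No — key equation has no polynomial f.

t_(k+1)/t_k = (k + 4)**2/(k + 5)**2.
Normal form (A,B,C) = (k**2 + 8*k + 16, k**2 + 10*k + 25, 1).
Need (k**2 + 8*k + 16)·f(k+1) − (k**2 + 8*k + 16)·f(k) = 1.
From deg A=2, deg B=2, deg C=0: d=0.
f = c0 ⇒ A·f(k+1) − B(k−1)·f(k) − C = -1. The system {-1 = 0} is inconsistent; no antidifference.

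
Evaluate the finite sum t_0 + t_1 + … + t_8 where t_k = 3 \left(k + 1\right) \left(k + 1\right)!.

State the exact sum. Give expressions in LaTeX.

Σ = 10886397

Compute t_(k+1)/t_k: get (k + 2)**2/(k + 1).
Factor: A=k + 2; B=1; C=k + 1.
Solve (k + 2)·f(k+1) − (1)·f(k) = k + 1.
Bound: deg f ≤ 0.
A polynomial solution: f(k) = 1.
Get s_k = R·t_k = 3*factorial(k + 1) with R(k) = B(k−1)f(k)/C(k) = 1/(k + 1).
s_(k+1) − s_k = 3*(k + 1)*factorial(k + 1) = t_k.
Evaluate s at k=9 and k=0: 10886400 and 3; difference 10886397.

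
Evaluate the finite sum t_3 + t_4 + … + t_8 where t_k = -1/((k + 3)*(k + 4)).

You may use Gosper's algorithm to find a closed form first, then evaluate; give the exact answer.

Step 1: r(k) = (k + 3)/(k + 5).
Factor: A=k + 3; B=k + 5; C=1.
f must satisfy (k + 3)·f(k+1) − (k + 4)·f(k) = 1.
Degrees (1,1,0) ⇒ d ≤ 1.
A polynomial solution: f(k) = k/3.
Then R = B(k−1)f/C = k*(k + 4)/3, so s_k = R(k)·t_k = -k/(3*k + 9).
s_(k+1) − s_k = -1/(k**2 + 7*k + 12) = t_k.
Evaluate s at k=9 and k=3: -1/4 and -1/6; difference -1/12.

Σ = -1/12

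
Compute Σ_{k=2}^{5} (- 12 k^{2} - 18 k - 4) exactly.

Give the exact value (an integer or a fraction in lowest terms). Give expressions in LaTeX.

Σ = -916

The ratio is (6*k**2 + 21*k + 17)/(6*k**2 + 9*k + 2).
A = 1, B = 1, C = k**2 + 3*k/2 + 1/3.
Key eq: (1)·f(k+1) = (1)·f(k) + (k**2 + 3*k/2 + 1/3).
Bound: deg f ≤ 3.
Coefficient equations give f(k) = k*(4*k**2 + 3*k - 3)/12.
R(k) = B(k−1)·f(k)/C(k) = k*(4*k**2 + 3*k - 3)/(2*(6*k**2 + 9*k + 2)); s_k = R·t_k = k*(-4*k**2 - 3*k + 3).
Δs = -12*k**2 - 18*k - 4, as required.
Telescoping: Σ = s_(6) − s_(2) = -954 − (-38) = -916.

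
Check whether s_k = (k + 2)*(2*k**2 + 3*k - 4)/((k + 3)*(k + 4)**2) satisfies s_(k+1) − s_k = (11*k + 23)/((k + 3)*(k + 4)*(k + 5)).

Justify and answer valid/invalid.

Invalid: residual 4*(k**3 + k**2 - 28*k - 56)/(k**5 + 21*k**4 + 175*k**3 + 723*k**2 + 1480*k + 1200) ≠ 0.

s_(k+1) = (k + 3)*(3*k + 2*(k + 1)**2 - 1)/((k + 4)*(k + 5)**2)
s_(k+1) − s_k = (15*k**3 + 126*k**2 + 315*k + 236)/(k**5 + 21*k**4 + 175*k**3 + 723*k**2 + 1480*k + 1200)
(s_(k+1) − s_k) − t_k = 4*(k**3 + k**2 - 28*k - 56)/(k**5 + 21*k**4 + 175*k**3 + 723*k**2 + 1480*k + 1200)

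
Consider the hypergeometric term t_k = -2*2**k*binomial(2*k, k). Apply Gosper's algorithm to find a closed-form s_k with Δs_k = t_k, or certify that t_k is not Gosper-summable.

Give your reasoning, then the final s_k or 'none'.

Compute t_(k+1)/t_k: get 4*(2*k + 1)/(k + 1).
A = 8*k + 4, B = k + 1, C = 1.
Need (8*k + 4)·f(k+1) − (k)·f(k) = 1.
From deg A=1, deg B=1, deg C=0: d=-1.
deg f ≤ -1 is impossible — no certificate.

no hypergeometric antidifference exists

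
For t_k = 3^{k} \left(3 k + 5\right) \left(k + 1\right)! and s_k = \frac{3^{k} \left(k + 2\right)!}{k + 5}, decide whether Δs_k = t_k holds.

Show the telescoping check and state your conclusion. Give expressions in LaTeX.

s_(k+1) = 3**(k + 1)*factorial(k + 3)/(k + 6)
s_(k+1) − s_k = 3**k*(3*k**2 + 23*k + 39)*factorial(k + 2)/((k + 5)*(k + 6))
(s_(k+1) − s_k) − t_k = -3**(k + 1)*(3*k**2 + 20*k + 24)*factorial(k + 1)/((k + 5)*(k + 6))

Invalid: residual - \frac{3^{k + 1} \left(3 k^{2} + 20 k + 24\right) \left(k + 1\right)!}{\left(k + 5\right) \left(k + 6\right)} ≠ 0.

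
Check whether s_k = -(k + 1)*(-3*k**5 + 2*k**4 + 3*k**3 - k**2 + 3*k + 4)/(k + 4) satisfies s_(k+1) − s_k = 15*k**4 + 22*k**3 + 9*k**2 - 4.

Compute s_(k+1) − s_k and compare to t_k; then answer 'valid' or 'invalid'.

Invalid: residual 3*(-12*k**5 - 84*k**4 - 100*k**3 - 35*k**2 + k + 12)/(k**2 + 9*k + 20) ≠ 0.

s_(k+1) = (3*k**6 + 19*k**5 + 45*k**4 + 48*k**3 + 17*k**2 - 14*k - 16)/(k + 5)
s_(k+1) − s_k = (15*k**6 + 121*k**5 + 255*k**4 + 221*k**3 + 71*k**2 - 33*k - 44)/(k**2 + 9*k + 20)
(s_(k+1) − s_k) − t_k = 3*(-12*k**5 - 84*k**4 - 100*k**3 - 35*k**2 + k + 12)/(k**2 + 9*k + 20)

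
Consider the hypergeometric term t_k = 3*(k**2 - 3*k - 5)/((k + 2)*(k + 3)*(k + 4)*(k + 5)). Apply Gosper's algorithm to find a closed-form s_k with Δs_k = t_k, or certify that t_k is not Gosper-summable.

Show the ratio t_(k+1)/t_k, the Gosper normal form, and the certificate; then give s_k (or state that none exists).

Ratio r(k) = (k + 2)*(3*k - (k + 1)**2 + 8)/((k + 6)*(-k**2 + 3*k + 5)).
So A=k + 2 and B=k + 6, with C=k**2 - 3*k - 5.
Solve (k + 2)·f(k+1) − (k + 5)·f(k) = k**2 - 3*k - 5.
d = 3 from the (1,1,2) case.
Match coefficients ⇒ f(k) = -k*(k**2 + 81*k + 98)/72.
R(k) = B(k−1)·f(k)/C(k) = -k*(k + 5)*(k**2 + 81*k + 98)/(72*(k**2 - 3*k - 5)); s_k = R·t_k = k*(-k**2 - 81*k - 98)/(24*(k + 2)*(k + 3)*(k + 4)).
Δs = 3*(k**2 - 3*k - 5)/(k**4 + 14*k**3 + 71*k**2 + 154*k + 120), as required.

s_k = k*(-k**2 - 81*k - 98)/(24*(k + 2)*(k + 3)*(k + 4))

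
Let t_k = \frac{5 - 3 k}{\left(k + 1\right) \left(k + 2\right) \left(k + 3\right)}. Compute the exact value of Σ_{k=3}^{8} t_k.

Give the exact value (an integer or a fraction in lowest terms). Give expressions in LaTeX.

Σ = -9/55

Ratio r(k) = (k + 1)*(3*k - 2)/((k + 4)*(3*k - 5)).
A = k + 1, B = k + 4, C = k - 5/3.
Need (k + 1)·f(k+1) − (k + 3)·f(k) = k - 5/3.
d = 2 from the (1,1,1) case.
Solve for f: f(k) = -k*(k + 9)/6 (degree 2 ≤ 2).
Get s_k = R·t_k = k*(k + 9)/(2*(k + 1)*(k + 2)) with R(k) = B(k−1)f(k)/C(k) = -k*(k + 3)*(k + 9)/(2*(3*k - 5)).
Δs = (5 - 3*k)/(k**3 + 6*k**2 + 11*k + 6), as required.
Σ_(k=3)^(8) t_k = s_(9) − s_(3) = 81/110 − (9/10) = -9/55.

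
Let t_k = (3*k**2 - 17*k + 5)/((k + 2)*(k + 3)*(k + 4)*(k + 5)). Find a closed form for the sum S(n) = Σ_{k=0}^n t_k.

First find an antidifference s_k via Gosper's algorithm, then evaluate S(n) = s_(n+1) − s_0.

S(n) = (n**3 - 12*n**2 + 7*n + 20)/(8*(n**3 + 12*n**2 + 47*n + 60))

Compute t_(k+1)/t_k: get (3*k**3 - 5*k**2 - 31*k - 18)/(3*k**3 + k**2 - 97*k + 30).
Factor: A=k + 2; B=k + 6; C=k**2 - 17*k/3 + 5/3.
Solve (k + 2)·f(k+1) − (k + 5)·f(k) = k**2 - 17*k/3 + 5/3.
d = 3 from the (1,1,2) case.
A polynomial solution: f(k) = k*(k**2 - 15*k + 34)/24.
Get s_k = R·t_k = k*(k**2 - 15*k + 34)/(8*(k + 2)*(k + 3)*(k + 4)) with R(k) = B(k−1)f(k)/C(k) = k*(k + 5)*(k**2 - 15*k + 34)/(8*(3*k**2 - 17*k + 5)).
s_(k+1) − s_k = (3*k**2 - 17*k + 5)/(k**4 + 14*k**3 + 71*k**2 + 154*k + 120) = t_k.
Telescope: S(n) = s_(n+1) − s_(0) = (n**3 - 12*n**2 + 7*n + 20)/(8*(n**3 + 12*n**2 + 47*n + 60)) − (0) = (n**3 - 12*n**2 + 7*n + 20)/(8*(n**3 + 12*n**2 + 47*n + 60)).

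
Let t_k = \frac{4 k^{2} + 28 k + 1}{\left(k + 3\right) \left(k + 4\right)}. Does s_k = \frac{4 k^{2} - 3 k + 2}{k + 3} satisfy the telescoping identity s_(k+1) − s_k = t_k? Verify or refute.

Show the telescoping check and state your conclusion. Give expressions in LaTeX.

s_(k+1) = (4*k**2 + 5*k + 3)/(k + 4)
s_(k+1) − s_k = (4*k**2 + 28*k + 1)/(k**2 + 7*k + 12)
(s_(k+1) − s_k) − t_k = 0

Valid: the claim telescopes to t_k.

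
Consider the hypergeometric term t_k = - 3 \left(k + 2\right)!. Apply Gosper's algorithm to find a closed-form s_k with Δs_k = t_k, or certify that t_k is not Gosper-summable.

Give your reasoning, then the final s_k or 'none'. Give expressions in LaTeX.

Compute t_(k+1)/t_k: get k + 3.
Normal form (A,B,C) = (k + 3, 1, 1).
Need (k + 3)·f(k+1) − (1)·f(k) = 1.
Degrees (1,0,0) ⇒ d ≤ -1.
d = -1 < 0 ⇒ no nonzero polynomial f; not summable.

none (Gosper's algorithm certifies no s_k)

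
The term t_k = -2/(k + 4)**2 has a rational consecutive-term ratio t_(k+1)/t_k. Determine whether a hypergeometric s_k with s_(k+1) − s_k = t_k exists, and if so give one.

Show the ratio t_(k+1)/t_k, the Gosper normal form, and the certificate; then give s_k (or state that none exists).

The ratio is (k + 4)**2/(k + 5)**2.
A = k**2 + 8*k + 16, B = k**2 + 10*k + 25, C = 1.
f must satisfy (k**2 + 8*k + 16)·f(k+1) − (k**2 + 8*k + 16)·f(k) = 1.
Bound: deg f ≤ 0.
Write f(k) = c0. Then LHS − RHS = -1, requiring -1 = 0: contradictory. No certificate.

not Gosper-summable; s_k does not exist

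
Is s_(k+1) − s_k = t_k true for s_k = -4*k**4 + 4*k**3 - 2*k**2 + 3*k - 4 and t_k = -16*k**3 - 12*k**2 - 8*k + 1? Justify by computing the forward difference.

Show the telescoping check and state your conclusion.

s_(k+1) = -4*k**4 - 12*k**3 - 14*k**2 - 5*k - 3
s_(k+1) − s_k = -16*k**3 - 12*k**2 - 8*k + 1
(s_(k+1) − s_k) − t_k = 0

Valid: the claim telescopes to t_k.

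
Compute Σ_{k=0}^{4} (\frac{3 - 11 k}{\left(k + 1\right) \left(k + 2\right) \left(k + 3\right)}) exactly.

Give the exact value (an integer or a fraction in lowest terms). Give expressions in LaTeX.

r(k) = (k + 1)*(11*k + 8)/((k + 4)*(11*k - 3)) after simplifying.
Take A(k)=k + 1, B(k)=k + 4, C(k)=k - 3/11.
Key eq: (k + 1)·f(k+1) = (k + 3)·f(k) + (k - 3/11).
Degrees (1,1,1) ⇒ d ≤ 2.
Match coefficients ⇒ f(k) = k*(2*k - 5)/11.
Then R = B(k−1)f/C = k*(k + 3)*(2*k - 5)/(11*k - 3), so s_k = R(k)·t_k = k*(5 - 2*k)/((k + 1)*(k + 2)).
s_(k+1) − s_k = (3 - 11*k)/(k**3 + 6*k**2 + 11*k + 6) = t_k.
Sum = s_(5) − s_(0); s_(5) = -25/42, s_(0) = 0 ⇒ -25/42.

Σ = -25/42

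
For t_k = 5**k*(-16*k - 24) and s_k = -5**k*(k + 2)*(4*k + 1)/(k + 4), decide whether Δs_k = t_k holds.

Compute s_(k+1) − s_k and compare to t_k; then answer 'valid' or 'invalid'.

s_(k+1) = -5**(k + 1)*(k + 3)*(4*k + 5)/(k + 5)
s_(k+1) − s_k = 5**k*(-16*k**3 - 136*k**2 - 368*k - 290)/(k**2 + 9*k + 20)
(s_(k+1) − s_k) − t_k = 5**k*(32*k**2 + 168*k + 190)/(k**2 + 9*k + 20)

Invalid: residual 5**k*(32*k**2 + 168*k + 190)/(k**2 + 9*k + 20) ≠ 0.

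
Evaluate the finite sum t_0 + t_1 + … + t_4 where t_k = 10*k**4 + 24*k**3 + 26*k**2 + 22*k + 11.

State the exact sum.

Σ = 6995

t_(k+1)/t_k = (10*k**4 + 64*k**3 + 158*k**2 + 186*k + 93)/(10*k**4 + 24*k**3 + 26*k**2 + 22*k + 11).
Gosper form: A/B · C(k+1)/C(k) with A=1, B=1, C=k**4 + 12*k**3/5 + 13*k**2/5 + 11*k/5 + 11/10.
f must satisfy (1)·f(k+1) − (1)·f(k) = k**4 + 12*k**3/5 + 13*k**2/5 + 11*k/5 + 11/10.
deg f ≤ 5 (via 0,0,4).
Solve for f: f(k) = k*(2*k**4 + k**3 + 4*k + 4)/10 (degree 5 ≤ 5).
R(k) = B(k−1)·f(k)/C(k) = k*(2*k**4 + k**3 + 4*k + 4)/(10*k**4 + 24*k**3 + 26*k**2 + 22*k + 11); s_k = R·t_k = k*(2*k**4 + k**3 + 4*k + 4).
Δs = 10*k**4 + 24*k**3 + 26*k**2 + 22*k + 11, as required.
Telescoping: Σ = s_(5) − s_(0) = 6995 − (0) = 6995.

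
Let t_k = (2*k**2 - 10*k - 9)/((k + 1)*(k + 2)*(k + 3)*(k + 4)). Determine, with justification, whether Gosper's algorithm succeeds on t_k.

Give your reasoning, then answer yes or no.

Step 1: r(k) = (2*k**3 - 4*k**2 - 23*k - 17)/(2*k**3 - 59*k - 45).
A = k + 1, B = k + 5, C = k**2 - 5*k - 9/2.
Set up (k + 1)·f(k+1) − (k + 4)·f(k) − (k**2 - 5*k - 9/2) = 0.
From deg A=1, deg B=1, deg C=2: d=3.
A polynomial solution: f(k) = -k*(k**2 + 10*k + 7)/4.
So s_k = (B(k−1)f/C)·t_k = (-k*(k + 4)*(k**2 + 10*k + 7)/(2*(2*k**2 - 10*k - 9)))·t_k = k*(-k**2 - 10*k - 7)/(2*(k + 1)*(k + 2)*(k + 3)).
Check: Δs_k = (2*k**2 - 10*k - 9)/(k**4 + 10*k**3 + 35*k**2 + 50*k + 24). ✓

Yes. s_k = k*(-k**2 - 10*k - 7)/(2*(k + 1)*(k + 2)*(k + 3)).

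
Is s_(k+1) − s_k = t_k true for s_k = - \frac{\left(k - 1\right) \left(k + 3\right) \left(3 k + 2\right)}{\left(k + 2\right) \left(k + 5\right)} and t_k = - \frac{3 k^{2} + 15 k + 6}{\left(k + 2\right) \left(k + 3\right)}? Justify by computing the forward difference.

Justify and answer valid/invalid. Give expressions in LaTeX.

s_(k+1) = -k*(k + 4)*(3*k + 5)/((k + 3)*(k + 6))
s_(k+1) − s_k = (-3*k**4 - 48*k**3 - 217*k**2 - 344*k - 108)/(k**4 + 16*k**3 + 91*k**2 + 216*k + 180)
(s_(k+1) − s_k) − t_k = 4*(11*k**2 + 43*k + 18)/(k**4 + 16*k**3 + 91*k**2 + 216*k + 180)

Invalid: residual \frac{4 \left(11 k^{2} + 43 k + 18\right)}{k^{4} + 16 k^{3} + 91 k^{2} + 216 k + 180} ≠ 0.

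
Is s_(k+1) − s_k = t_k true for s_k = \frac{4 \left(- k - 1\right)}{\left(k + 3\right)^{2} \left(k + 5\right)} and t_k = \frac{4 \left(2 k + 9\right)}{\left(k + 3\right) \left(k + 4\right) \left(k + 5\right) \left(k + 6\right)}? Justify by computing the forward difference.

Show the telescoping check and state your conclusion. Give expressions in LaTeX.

s_(k+1) = 4*(-k - 2)/((k + 4)**2*(k + 6))
s_(k+1) − s_k = 4*(2*k**3 + 17*k**2 + 37*k + 6)/(k**6 + 25*k**5 + 257*k**4 + 1391*k**3 + 4182*k**2 + 6624*k + 4320)
(s_(k+1) − s_k) − t_k = 8*(-3*k**2 - 25*k - 51)/(k**6 + 25*k**5 + 257*k**4 + 1391*k**3 + 4182*k**2 + 6624*k + 4320)

Invalid: residual \frac{8 \left(- 3 k^{2} - 25 k - 51\right)}{k^{6} + 25 k^{5} + 257 k^{4} + 1391 k^{3} + 4182 k^{2} + 6624 k + 4320} ≠ 0.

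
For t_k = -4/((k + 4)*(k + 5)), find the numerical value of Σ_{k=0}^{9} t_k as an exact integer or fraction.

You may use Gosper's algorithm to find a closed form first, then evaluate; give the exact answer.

Σ = -5/7

Compute t_(k+1)/t_k: get (k + 4)/(k + 6).
Take A(k)=k + 4, B(k)=k + 6, C(k)=1.
Solve (k + 4)·f(k+1) − (k + 5)·f(k) = 1.
Degrees (1,1,0) ⇒ d ≤ 1.
A polynomial solution: f(k) = k/4.
Then R = B(k−1)f/C = k*(k + 5)/4, so s_k = R(k)·t_k = -k/(k + 4).
Δs = -4/(k**2 + 9*k + 20), as required.
Σ_(k=0)^(9) t_k = s_(10) − s_(0) = -5/7 − (0) = -5/7.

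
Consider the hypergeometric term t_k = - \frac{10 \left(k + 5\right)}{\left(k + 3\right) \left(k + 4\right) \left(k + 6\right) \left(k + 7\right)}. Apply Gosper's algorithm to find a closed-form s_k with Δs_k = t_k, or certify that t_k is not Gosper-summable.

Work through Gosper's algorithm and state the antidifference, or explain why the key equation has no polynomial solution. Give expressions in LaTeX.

s_k = \frac{5 k \left(- k - 9\right)}{18 \left(k^{2} + 9 k + 18\right)}

t_(k+1)/t_k = (k + 3)*(k + 6)**2/((k + 5)**2*(k + 8)).
Factor: A=k + 3; B=k + 8; C=k**2 + 10*k + 25.
Solve (k + 3)·f(k+1) − (k + 7)·f(k) = k**2 + 10*k + 25.
Bound: deg f ≤ 4.
Solving with deg f ≤ 4: f(k) = k*(k + 4)*(k + 5)*(k + 9)/36.
Certificate R = B(k−1)f/C = k*(k + 4)*(k + 7)*(k + 9)/(36*(k + 5)) gives s_k = 5*k*(-k - 9)/(18*(k**2 + 9*k + 18)).
Verify: 10*(-k - 5)/(k**4 + 20*k**3 + 145*k**2 + 450*k + 504) matches t_k.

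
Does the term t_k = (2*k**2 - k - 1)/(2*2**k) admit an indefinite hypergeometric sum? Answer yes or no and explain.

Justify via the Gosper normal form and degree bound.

Yes. s_k = (-2*k**2 - 3*k - 4)/2**k.

Compute t_(k+1)/t_k: get k*(2*k + 3)/(2*(2*k**2 - k - 1)).
Take A(k)=1/2, B(k)=1, C(k)=k**2 - k/2 - 1/2.
Need (1/2)·f(k+1) − (1)·f(k) = k**2 - k/2 - 1/2.
deg f ≤ 2 (via 0,0,2).
A polynomial solution: f(k) = -2*k**2 - 3*k - 4.
R(k) = B(k−1)·f(k)/C(k) = -2*(2*k**2 + 3*k + 4)/((k - 1)*(2*k + 1)); s_k = R·t_k = (-2*k**2 - 3*k - 4)/2**k.
Δs = (2*k**2 - k - 1)/(2*2**k), as required.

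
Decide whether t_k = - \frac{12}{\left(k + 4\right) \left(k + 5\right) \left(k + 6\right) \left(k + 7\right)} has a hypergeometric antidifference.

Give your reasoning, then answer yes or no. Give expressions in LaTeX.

Yes. s_k = \frac{k \left(- k^{2} - 15 k - 74\right)}{30 \left(k + 4\right) \left(k + 5\right) \left(k + 6\right)}.

Step 1: r(k) = (k + 4)/(k + 8).
Gosper form: A/B · C(k+1)/C(k) with A=k + 4, B=k + 8, C=1.
Set up (k + 4)·f(k+1) − (k + 7)·f(k) − (1) = 0.
Bound: deg f ≤ 3.
Solving with deg f ≤ 3: f(k) = k*(k**2 + 15*k + 74)/360.
Certificate R = B(k−1)f/C = k*(k + 7)*(k**2 + 15*k + 74)/360 gives s_k = k*(-k**2 - 15*k - 74)/(30*(k + 4)*(k + 5)*(k + 6)).
Verify: -12/(k**4 + 22*k**3 + 179*k**2 + 638*k + 840) matches t_k.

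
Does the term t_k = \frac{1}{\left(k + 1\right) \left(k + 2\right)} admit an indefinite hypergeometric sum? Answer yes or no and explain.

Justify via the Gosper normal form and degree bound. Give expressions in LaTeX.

Yes. s_k = \frac{k}{k + 1}.

r(k) = (k + 1)/(k + 3) after simplifying.
So A=k + 1 and B=k + 3, with C=1.
Set up (k + 1)·f(k+1) − (k + 2)·f(k) − (1) = 0.
d = 1 from the (1,1,0) case.
Solve for f: f(k) = k (degree 1 ≤ 1).
Get s_k = R·t_k = k/(k + 1) with R(k) = B(k−1)f(k)/C(k) = k*(k + 2).
Check: Δs_k = 1/(k**2 + 3*k + 2). ✓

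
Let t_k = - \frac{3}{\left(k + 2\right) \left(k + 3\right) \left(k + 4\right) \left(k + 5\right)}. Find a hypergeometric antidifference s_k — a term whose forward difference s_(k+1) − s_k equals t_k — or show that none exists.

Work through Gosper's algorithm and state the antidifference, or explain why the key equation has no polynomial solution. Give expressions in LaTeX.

Compute t_(k+1)/t_k: get (k + 2)/(k + 6).
Normal form (A,B,C) = (k + 2, k + 6, 1).
Need (k + 2)·f(k+1) − (k + 5)·f(k) = 1.
deg f ≤ 3 (via 1,1,0).
A polynomial solution: f(k) = k*(k**2 + 9*k + 26)/72.
Then R = B(k−1)f/C = k*(k + 5)*(k**2 + 9*k + 26)/72, so s_k = R(k)·t_k = k*(-k**2 - 9*k - 26)/(24*(k + 2)*(k + 3)*(k + 4)).
Verify: -3/(k**4 + 14*k**3 + 71*k**2 + 154*k + 120) matches t_k.

s_k = \frac{k \left(- k^{2} - 9 k - 26\right)}{24 \left(k + 2\right) \left(k + 3\right) \left(k + 4\right)}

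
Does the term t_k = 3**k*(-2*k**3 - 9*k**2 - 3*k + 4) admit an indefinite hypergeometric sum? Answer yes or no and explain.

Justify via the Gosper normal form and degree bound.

Yes. s_k = 3**k*(-k**3 + 3*k - 1).

r(k) = 3*(2*k**3 + 15*k**2 + 27*k + 10)/(2*k**3 + 9*k**2 + 3*k - 4) after simplifying.
Factor: A=3; B=1; C=k**3 + 9*k**2/2 + 3*k/2 - 2.
Key eq: (3)·f(k+1) = (1)·f(k) + (k**3 + 9*k**2/2 + 3*k/2 - 2).
d = 3 from the (0,0,3) case.
A polynomial solution: f(k) = (k**3 - 3*k + 1)/2.
Get s_k = R·t_k = 3**k*(-k**3 + 3*k - 1) with R(k) = B(k−1)f(k)/C(k) = (k**3 - 3*k + 1)/((k + 1)*(k + 4)*(2*k - 1)).
Verify: 3**k*(k**3 + 6*k - 3*(k + 1)**3 + 7) matches t_k.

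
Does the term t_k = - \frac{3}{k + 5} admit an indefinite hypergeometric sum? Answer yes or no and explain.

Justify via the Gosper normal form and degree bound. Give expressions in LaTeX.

Compute t_(k+1)/t_k: get (k + 5)/(k + 6).
Gosper form: A/B · C(k+1)/C(k) with A=k + 5, B=k + 6, C=1.
Set up (k + 5)·f(k+1) − (k + 5)·f(k) − (1) = 0.
Degrees (1,1,0) ⇒ d ≤ 0.
f = c0 ⇒ A·f(k+1) − B(k−1)·f(k) − C = -1. The system {-1 = 0} is inconsistent; no antidifference.

No — t_k has no hypergeometric antidifference.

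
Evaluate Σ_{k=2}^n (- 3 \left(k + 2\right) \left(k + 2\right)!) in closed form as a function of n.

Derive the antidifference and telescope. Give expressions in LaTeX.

S(n) = 72 - 3 \left(n + 3\right)!

Ratio r(k) = (k + 3)**2/(k + 2).
Factor: A=k + 3; B=1; C=k + 2.
f must satisfy (k + 3)·f(k+1) − (1)·f(k) = k + 2.
Degrees (1,0,1) ⇒ d ≤ 0.
Solve for f: f(k) = 1 (degree 0 ≤ 0).
So s_k = (B(k−1)f/C)·t_k = (1/(k + 2))·t_k = -3*factorial(k + 2).
s_(k+1) − s_k = -3*(k + 2)*factorial(k + 2) = t_k.
Telescope: S(n) = s_(n+1) − s_(2) = -3*factorial(n + 3) − (-72) = 72 - 3*factorial(n + 3).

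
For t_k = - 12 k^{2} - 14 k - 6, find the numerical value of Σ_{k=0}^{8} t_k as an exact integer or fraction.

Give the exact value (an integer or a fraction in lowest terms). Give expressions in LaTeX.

Σ = -3006

The ratio is (6*k**2 + 19*k + 16)/(6*k**2 + 7*k + 3).
Gosper form: A/B · C(k+1)/C(k) with A=1, B=1, C=k**2 + 7*k/6 + 1/2.
Solve (1)·f(k+1) − (1)·f(k) = k**2 + 7*k/6 + 1/2.
From deg A=0, deg B=0, deg C=2: d=3.
Match coefficients ⇒ f(k) = k*(4*k**2 + k + 1)/12.
Certificate R = B(k−1)f/C = k*(4*k**2 + k + 1)/(2*(6*k**2 + 7*k + 3)) gives s_k = k*(-4*k**2 - k - 1).
Check: Δs_k = -12*k**2 - 14*k - 6. ✓
Evaluate s at k=9 and k=0: -3006 and 0; difference -3006.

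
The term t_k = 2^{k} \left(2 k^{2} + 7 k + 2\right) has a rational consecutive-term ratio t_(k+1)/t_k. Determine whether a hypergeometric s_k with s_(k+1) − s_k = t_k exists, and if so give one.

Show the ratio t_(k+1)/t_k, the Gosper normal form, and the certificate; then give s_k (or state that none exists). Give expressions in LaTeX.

Compute t_(k+1)/t_k: get 2*(2*k**2 + 11*k + 11)/(2*k**2 + 7*k + 2).
A = 2, B = 1, C = k**2 + 7*k/2 + 1.
Need (2)·f(k+1) − (1)·f(k) = k**2 + 7*k/2 + 1.
deg f ≤ 2 (via 0,0,2).
Coefficient equations give f(k) = k*(2*k - 1)/2.
Certificate R = B(k−1)f/C = k*(2*k - 1)/(2*k**2 + 7*k + 2) gives s_k = 2**k*k*(2*k - 1).
Δs = 2**k*(2*k**2 + 7*k + 2), as required.

s_k = 2^{k} k \left(2 k - 1\right)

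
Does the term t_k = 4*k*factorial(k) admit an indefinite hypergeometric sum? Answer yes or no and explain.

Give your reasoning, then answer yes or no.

Yes. s_k = 4*factorial(k).

Ratio r(k) = (k + 1)**2/k.
Factor: A=k + 1; B=1; C=k.
Key eq: (k + 1)·f(k+1) = (1)·f(k) + (k).
deg f ≤ 0 (via 1,0,1).
Coefficient equations give f(k) = 1.
Get s_k = R·t_k = 4*factorial(k) with R(k) = B(k−1)f(k)/C(k) = 1/k.
Verify: 4*k*factorial(k) matches t_k.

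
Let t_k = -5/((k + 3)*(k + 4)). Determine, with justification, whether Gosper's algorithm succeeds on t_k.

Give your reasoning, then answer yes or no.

t_(k+1)/t_k = (k + 3)/(k + 5).
A = k + 3, B = k + 5, C = 1.
f must satisfy (k + 3)·f(k+1) − (k + 4)·f(k) = 1.
d = 1 from the (1,1,0) case.
Solve for f: f(k) = k/3 (degree 1 ≤ 1).
R(k) = B(k−1)·f(k)/C(k) = k*(k + 4)/3; s_k = R·t_k = -5*k/(3*k + 9).
Δs = -5/(k**2 + 7*k + 12), as required.

Yes. s_k = -5*k/(3*k + 9).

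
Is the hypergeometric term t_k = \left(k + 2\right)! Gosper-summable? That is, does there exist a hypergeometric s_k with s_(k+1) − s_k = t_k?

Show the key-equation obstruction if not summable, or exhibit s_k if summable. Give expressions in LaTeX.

No; the degree bound rules out any f.

r(k) = k + 3 after simplifying.
Gosper form: A/B · C(k+1)/C(k) with A=k + 3, B=1, C=1.
Solve (k + 3)·f(k+1) − (1)·f(k) = 1.
From deg A=1, deg B=0, deg C=0: d=-1.
deg f ≤ -1 is impossible — no certificate.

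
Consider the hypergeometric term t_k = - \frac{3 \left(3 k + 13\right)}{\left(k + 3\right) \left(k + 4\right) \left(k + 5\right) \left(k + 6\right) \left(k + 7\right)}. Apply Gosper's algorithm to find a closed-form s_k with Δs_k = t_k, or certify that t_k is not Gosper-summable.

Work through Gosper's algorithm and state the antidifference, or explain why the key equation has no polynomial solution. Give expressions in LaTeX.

s_k = \frac{k \left(- k^{2} - 14 k - 63\right)}{30 \left(k^{3} + 14 k^{2} + 63 k + 90\right)}

Step 1: r(k) = (k + 3)*(3*k + 16)/((k + 8)*(3*k + 13)).
Factor: A=k + 3; B=k + 8; C=k + 13/3.
Key eq: (k + 3)·f(k+1) = (k + 7)·f(k) + (k + 13/3).
d = 4 from the (1,1,1) case.
Solve for f: f(k) = k*(k + 4)*(k**2 + 14*k + 63)/270 (degree 4 ≤ 4).
Get s_k = R·t_k = k*(-k**2 - 14*k - 63)/(30*(k**3 + 14*k**2 + 63*k + 90)) with R(k) = B(k−1)f(k)/C(k) = k*(k + 4)*(k + 7)*(k**2 + 14*k + 63)/(90*(3*k + 13)).
s_(k+1) − s_k = 3*(-3*k - 13)/(k**5 + 25*k**4 + 245*k**3 + 1175*k**2 + 2754*k + 2520) = t_k.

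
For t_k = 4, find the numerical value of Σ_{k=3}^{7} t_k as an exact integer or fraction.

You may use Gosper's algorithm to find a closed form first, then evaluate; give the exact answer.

t_(k+1)/t_k = 1.
So A=1 and B=1, with C=1.
Need (1)·f(k+1) − (1)·f(k) = 1.
From deg A=0, deg B=0, deg C=0: d=1.
A polynomial solution: f(k) = k.
R(k) = B(k−1)·f(k)/C(k) = k; s_k = R·t_k = 4*k.
Δs = 4, as required.
Telescoping: Σ = s_(8) − s_(3) = 32 − (12) = 20.

Σ = 20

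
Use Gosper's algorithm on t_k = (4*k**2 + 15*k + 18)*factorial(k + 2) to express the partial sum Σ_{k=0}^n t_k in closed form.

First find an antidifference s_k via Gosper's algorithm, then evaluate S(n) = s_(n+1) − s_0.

S(n) = 4*n*factorial(n + 3) + 7*factorial(n + 3) - 6

Step 1: r(k) = (k + 3)*(15*k + 4*(k + 1)**2 + 33)/(4*k**2 + 15*k + 18).
Factor: A=k + 3; B=1; C=k**2 + 15*k/4 + 9/2.
Solve (k + 3)·f(k+1) − (1)·f(k) = k**2 + 15*k/4 + 9/2.
Degrees (1,0,2) ⇒ d ≤ 1.
Solve for f: f(k) = (4*k + 3)/4 (degree 1 ≤ 1).
R(k) = B(k−1)·f(k)/C(k) = (4*k + 3)/(4*k**2 + 15*k + 18); s_k = R·t_k = (4*k + 3)*factorial(k + 2).
Verify: (4*k**2 + 15*k + 18)*factorial(k + 2) matches t_k.
Σ_(k=0)^n t_k = s_(n+1) − s_(0) = ((4*n + 7)*factorial(n + 3)) − (6), i.e. 4*n*factorial(n + 3) + 7*factorial(n + 3) - 6.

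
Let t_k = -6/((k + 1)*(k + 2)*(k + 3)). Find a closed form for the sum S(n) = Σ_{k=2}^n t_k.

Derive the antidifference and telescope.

The ratio is (k + 1)/(k + 4).
Factor: A=k + 1; B=k + 4; C=1.
Solve (k + 1)·f(k+1) − (k + 3)·f(k) = 1.
From deg A=1, deg B=1, deg C=0: d=2.
Solving with deg f ≤ 2: f(k) = k*(k + 3)/4.
Then R = B(k−1)f/C = k*(k + 3)**2/4, so s_k = R(k)·t_k = 3*k*(-k - 3)/(2*(k + 1)*(k + 2)).
s_(k+1) − s_k = -6/(k**3 + 6*k**2 + 11*k + 6) = t_k.
Σ_(k=2)^n t_k = s_(n+1) − s_(2) = (3*(-n**2 - 5*n - 4)/(2*(n**2 + 5*n + 6))) − (-5/4), i.e. (-n**2 - 5*n + 6)/(4*(n**2 + 5*n + 6)).

S(n) = (-n**2 - 5*n + 6)/(4*(n**2 + 5*n + 6))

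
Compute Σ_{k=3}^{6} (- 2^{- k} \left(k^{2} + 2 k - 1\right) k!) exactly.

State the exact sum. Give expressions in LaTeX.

Σ = -2805/4

r(k) = (k + 1)*(2*k + (k + 1)**2 + 1)/(2*(k**2 + 2*k - 1)) after simplifying.
Normal form (A,B,C) = (k/2 + 1/2, 1, k**2 + 2*k - 1).
Solve (k/2 + 1/2)·f(k+1) − (1)·f(k) = k**2 + 2*k - 1.
Degrees (1,0,2) ⇒ d ≤ 1.
Solving with deg f ≤ 1: f(k) = 2*(k + 2).
So s_k = (B(k−1)f/C)·t_k = (2*(k + 2)/(k**2 + 2*k - 1))·t_k = -2**(1 - k)*(k + 2)*factorial(k).
s_(k+1) − s_k = -(k**2 + 2*k - 1)*factorial(k)/2**k = t_k.
Telescoping: Σ = s_(7) − s_(3) = -2835/4 − (-15/2) = -2805/4.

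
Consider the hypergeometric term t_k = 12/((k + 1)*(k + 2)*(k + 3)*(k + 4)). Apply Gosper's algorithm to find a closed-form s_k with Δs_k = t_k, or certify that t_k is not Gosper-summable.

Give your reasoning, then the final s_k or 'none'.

s_k = 2*k*(k**2 + 6*k + 11)/(3*(k + 1)*(k + 2)*(k + 3))

Compute t_(k+1)/t_k: get (k + 1)/(k + 5).
Factor: A=k + 1; B=k + 5; C=1.
Need (k + 1)·f(k+1) − (k + 4)·f(k) = 1.
Degrees (1,1,0) ⇒ d ≤ 3.
A polynomial solution: f(k) = k*(k**2 + 6*k + 11)/18.
Then R = B(k−1)f/C = k*(k + 4)*(k**2 + 6*k + 11)/18, so s_k = R(k)·t_k = 2*k*(k**2 + 6*k + 11)/(3*(k + 1)*(k + 2)*(k + 3)).
Verify: 12/(k**4 + 10*k**3 + 35*k**2 + 50*k + 24) matches t_k.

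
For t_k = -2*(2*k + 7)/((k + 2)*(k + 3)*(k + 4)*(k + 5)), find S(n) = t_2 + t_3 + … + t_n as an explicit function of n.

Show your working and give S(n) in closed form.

S(n) = (-n**2 - 8*n + 9)/(12*(n**2 + 8*n + 15))

The ratio is (k + 2)*(2*k + 9)/((k + 6)*(2*k + 7)).
Gosper form: A/B · C(k+1)/C(k) with A=k + 2, B=k + 6, C=k + 7/2.
Key eq: (k + 2)·f(k+1) = (k + 5)·f(k) + (k + 7/2).
Degrees (1,1,1) ⇒ d ≤ 3.
Solve for f: f(k) = k*(k + 3)*(k + 6)/16 (degree 3 ≤ 3).
Certificate R = B(k−1)f/C = k*(k + 3)*(k + 5)*(k + 6)/(8*(2*k + 7)) gives s_k = k*(-k - 6)/(4*(k**2 + 6*k + 8)).
Check: Δs_k = 2*(-2*k - 7)/(k**4 + 14*k**3 + 71*k**2 + 154*k + 120). ✓
s_(n+1) = (-n**2 - 8*n - 7)/(4*(n**2 + 8*n + 15)) and s_(2) = -1/6, so S(n) = (-n**2 - 8*n + 9)/(12*(n**2 + 8*n + 15)).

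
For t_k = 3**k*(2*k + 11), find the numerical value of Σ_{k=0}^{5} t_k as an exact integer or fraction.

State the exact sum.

Σ = 7286

Ratio r(k) = 3*(2*k + 13)/(2*k + 11).
A = 3, B = 1, C = k + 11/2.
Solve (3)·f(k+1) − (1)·f(k) = k + 11/2.
deg f ≤ 1 (via 0,0,1).
A polynomial solution: f(k) = (k + 4)/2.
So s_k = (B(k−1)f/C)·t_k = ((k + 4)/(2*k + 11))·t_k = 3**k*(k + 4).
Verify: 3**k*(2*k + 11) matches t_k.
Sum = s_(6) − s_(0); s_(6) = 7290, s_(0) = 4 ⇒ 7286.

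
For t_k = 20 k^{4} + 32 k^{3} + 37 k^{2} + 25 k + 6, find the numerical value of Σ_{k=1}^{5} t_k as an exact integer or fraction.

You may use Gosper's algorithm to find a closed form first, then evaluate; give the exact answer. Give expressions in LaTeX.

Σ = 29220

The ratio is (20*k**4 + 112*k**3 + 253*k**2 + 275*k + 120)/(20*k**4 + 32*k**3 + 37*k**2 + 25*k + 6).
Gosper form: A/B · C(k+1)/C(k) with A=1, B=1, C=k**4 + 8*k**3/5 + 37*k**2/20 + 5*k/4 + 3/10.
f must satisfy (1)·f(k+1) − (1)·f(k) = k**4 + 8*k**3/5 + 37*k**2/20 + 5*k/4 + 3/10.
deg f ≤ 5 (via 0,0,4).
Match coefficients ⇒ f(k) = k*(4*k**4 - 2*k**3 + 3*k**2 + 2*k - 1)/20.
Get s_k = R·t_k = k*(4*k**4 - 2*k**3 + 3*k**2 + 2*k - 1) with R(k) = B(k−1)f(k)/C(k) = k*(4*k**4 - 2*k**3 + 3*k**2 + 2*k - 1)/((2*k + 1)*(5*k + 3)*(2*k**2 + k + 2)).
Verify: 20*k**4 + 32*k**3 + 37*k**2 + 25*k + 6 matches t_k.
Evaluate s at k=6 and k=1: 29226 and 6; difference 29220.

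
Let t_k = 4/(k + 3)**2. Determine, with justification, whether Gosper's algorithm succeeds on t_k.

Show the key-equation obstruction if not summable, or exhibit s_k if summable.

Step 1: r(k) = (k + 3)**2/(k + 4)**2.
So A=k**2 + 6*k + 9 and B=k**2 + 8*k + 16, with C=1.
Key eq: (k**2 + 6*k + 9)·f(k+1) = (k**2 + 6*k + 9)·f(k) + (1).
Bound: deg f ≤ 0.
Put f(k) = c0: A·f(k+1) − B(k−1)·f(k) − C = -1; need -1 = 0 — inconsistent ⇒ no f, not summable.

No. Not Gosper-summable.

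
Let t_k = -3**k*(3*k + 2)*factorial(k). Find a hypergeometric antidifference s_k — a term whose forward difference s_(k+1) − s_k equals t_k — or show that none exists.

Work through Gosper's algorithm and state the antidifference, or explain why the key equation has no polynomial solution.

t_(k+1)/t_k = 3*(k + 1)*(3*k + 5)/(3*k + 2).
A = 3*k + 3, B = 1, C = k + 2/3.
f must satisfy (3*k + 3)·f(k+1) − (1)·f(k) = k + 2/3.
Degrees (1,0,1) ⇒ d ≤ 0.
Match coefficients ⇒ f(k) = 1/3.
Certificate R = B(k−1)f/C = 1/(3*k + 2) gives s_k = -3**k*factorial(k).
s_(k+1) − s_k = -3**k*(3*k + 2)*factorial(k) = t_k.

s_k = -3**k*factorial(k)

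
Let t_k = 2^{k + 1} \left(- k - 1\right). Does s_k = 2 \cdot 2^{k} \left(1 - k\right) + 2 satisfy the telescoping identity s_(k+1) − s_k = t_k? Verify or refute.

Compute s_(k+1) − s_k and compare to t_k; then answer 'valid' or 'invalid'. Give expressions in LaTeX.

valid; difference matches t_k

s_(k+1) = -4*2**k*k + 2
s_(k+1) − s_k = 2**(k + 1)*(-k - 1)
(s_(k+1) − s_k) − t_k = 0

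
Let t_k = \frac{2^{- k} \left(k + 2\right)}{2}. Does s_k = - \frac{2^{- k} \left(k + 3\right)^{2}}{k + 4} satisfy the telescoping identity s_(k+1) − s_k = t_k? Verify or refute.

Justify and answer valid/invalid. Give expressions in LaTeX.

Invalid: residual \frac{2^{- k} \left(- k^{2} - 8 k - 14\right)}{2 \left(k^{2} + 9 k + 20\right)} ≠ 0.

s_(k+1) = -(k + 4)**2/(2*2**k*(k + 5))
s_(k+1) − s_k = (2*(k + 3)**2*(k + 5) - (k + 4)**3)/(2*2**k*(k + 4)*(k + 5))
(s_(k+1) − s_k) − t_k = (-k**2 - 8*k - 14)/(2*2**k*(k**2 + 9*k + 20))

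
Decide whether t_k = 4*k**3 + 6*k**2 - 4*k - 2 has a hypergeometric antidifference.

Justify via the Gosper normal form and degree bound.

Yes. s_k = k*(k**3 - 4*k + 1).

The ratio is (2*k**3 + 9*k**2 + 10*k + 2)/(2*k**3 + 3*k**2 - 2*k - 1).
A = 1, B = 1, C = k**3 + 3*k**2/2 - k - 1/2.
Need (1)·f(k+1) − (1)·f(k) = k**3 + 3*k**2/2 - k - 1/2.
d = 4 from the (0,0,3) case.
Match coefficients ⇒ f(k) = k*(k**3 - 4*k + 1)/4.
Then R = B(k−1)f/C = k*(k**3 - 4*k + 1)/(2*(2*k**3 + 3*k**2 - 2*k - 1)), so s_k = R(k)·t_k = k*(k**3 - 4*k + 1).
Δs = 4*k**3 + 6*k**2 - 4*k - 2, as required.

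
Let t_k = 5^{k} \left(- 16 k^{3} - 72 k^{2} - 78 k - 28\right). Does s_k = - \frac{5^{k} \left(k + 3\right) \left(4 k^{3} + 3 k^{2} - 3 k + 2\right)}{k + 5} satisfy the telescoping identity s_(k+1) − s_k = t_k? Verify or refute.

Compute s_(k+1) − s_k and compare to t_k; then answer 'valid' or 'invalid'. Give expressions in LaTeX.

Invalid: residual \frac{5^{k} \left(32 k^{4} + 296 k^{3} + 870 k^{2} + 842 k + 276\right)}{k^{2} + 11 k + 30} ≠ 0.

s_(k+1) = 5**(k + 1)*(k + 4)*(3*k - 4*(k + 1)**3 - 3*(k + 1)**2 + 1)/(k + 6)
s_(k+1) − s_k = 5**k*(-16*k**5 - 216*k**4 - 1054*k**3 - 2176*k**2 - 1806*k - 564)/(k**2 + 11*k + 30)
(s_(k+1) − s_k) − t_k = 5**k*(32*k**4 + 296*k**3 + 870*k**2 + 842*k + 276)/(k**2 + 11*k + 30)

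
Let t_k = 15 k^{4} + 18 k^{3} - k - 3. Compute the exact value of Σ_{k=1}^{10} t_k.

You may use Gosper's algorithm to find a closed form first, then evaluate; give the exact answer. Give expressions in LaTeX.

r(k) = (-k + 15*(k + 1)**4 + 18*(k + 1)**3 - 4)/(15*k**4 + 18*k**3 - k - 3) after simplifying.
Gosper form: A/B · C(k+1)/C(k) with A=1, B=1, C=k**4 + 6*k**3/5 - k/15 - 1/5.
Set up (1)·f(k+1) − (1)·f(k) − (k**4 + 6*k**3/5 - k/15 - 1/5) = 0.
From deg A=0, deg B=0, deg C=4: d=5.
Solve for f: f(k) = k*(3*k**4 - 3*k**3 - 4*k**2 + 4*k - 3)/15 (degree 5 ≤ 5).
Certificate R = B(k−1)f/C = k*(3*k**4 - 3*k**3 - 4*k**2 + 4*k - 3)/(15*k**4 + 18*k**3 - k - 3) gives s_k = k*(3*k**4 - 3*k**3 - 4*k**2 + 4*k - 3).
Δs = 15*k**4 + 18*k**3 - k - 3, as required.
Telescoping: Σ = s_(11) − s_(1) = 434357 − (-3) = 434360.

Σ = 434360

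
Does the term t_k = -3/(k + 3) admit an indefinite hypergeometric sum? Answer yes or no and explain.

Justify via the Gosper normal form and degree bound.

No — the linear system for f has no solution.

The ratio is (k + 3)/(k + 4).
Take A(k)=k + 3, B(k)=k + 4, C(k)=1.
f must satisfy (k + 3)·f(k+1) − (k + 3)·f(k) = 1.
From deg A=1, deg B=1, deg C=0: d=0.
Generic f = c0 gives residual -1; -1 = 0 cannot hold, so t_k is not Gosper-summable.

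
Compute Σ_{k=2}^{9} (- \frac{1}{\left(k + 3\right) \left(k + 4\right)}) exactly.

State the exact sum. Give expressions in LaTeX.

Ratio r(k) = (k + 3)/(k + 5).
So A=k + 3 and B=k + 5, with C=1.
Set up (k + 3)·f(k+1) − (k + 4)·f(k) − (1) = 0.
From deg A=1, deg B=1, deg C=0: d=1.
Solve for f: f(k) = k/3 (degree 1 ≤ 1).
So s_k = (B(k−1)f/C)·t_k = (k*(k + 4)/3)·t_k = -k/(3*k + 9).
Check: Δs_k = -1/(k**2 + 7*k + 12). ✓
Σ_(k=2)^(9) t_k = s_(10) − s_(2) = -10/39 − (-2/15) = -8/65.

Σ = -8/65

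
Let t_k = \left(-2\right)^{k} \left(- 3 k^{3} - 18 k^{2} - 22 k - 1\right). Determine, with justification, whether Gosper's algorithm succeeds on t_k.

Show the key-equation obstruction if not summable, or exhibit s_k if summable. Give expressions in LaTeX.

Step 1: r(k) = 2*(-3*k**3 - 27*k**2 - 67*k - 44)/(3*k**3 + 18*k**2 + 22*k + 1).
Take A(k)=-2, B(k)=1, C(k)=k**3 + 6*k**2 + 22*k/3 + 1/3.
Set up (-2)·f(k+1) − (1)·f(k) − (k**3 + 6*k**2 + 22*k/3 + 1/3) = 0.
Degrees (0,0,3) ⇒ d ≤ 3.
Match coefficients ⇒ f(k) = -(k + 1)*(k**2 + 3*k - 3)/3.
Get s_k = R·t_k = (-2)**k*(k**3 + 4*k**2 - 3) with R(k) = B(k−1)f(k)/C(k) = -(k + 1)*(k**2 + 3*k - 3)/(3*k**3 + 18*k**2 + 22*k + 1).
Verify: (-2)**k*(-3*k**3 - 18*k**2 - 22*k - 1) matches t_k.

Yes. s_k = \left(-2\right)^{k} \left(k^{3} + 4 k^{2} - 3\right).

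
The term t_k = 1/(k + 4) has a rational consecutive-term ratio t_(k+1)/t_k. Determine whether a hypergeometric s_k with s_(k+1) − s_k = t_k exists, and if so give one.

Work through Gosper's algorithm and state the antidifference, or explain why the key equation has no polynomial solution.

Compute t_(k+1)/t_k: get (k + 4)/(k + 5).
Gosper form: A/B · C(k+1)/C(k) with A=k + 4, B=k + 5, C=1.
Solve (k + 4)·f(k+1) − (k + 4)·f(k) = 1.
Degrees (1,1,0) ⇒ d ≤ 0.
f = c0 ⇒ A·f(k+1) − B(k−1)·f(k) − C = -1. The system {-1 = 0} is inconsistent; no antidifference.

no hypergeometric antidifference exists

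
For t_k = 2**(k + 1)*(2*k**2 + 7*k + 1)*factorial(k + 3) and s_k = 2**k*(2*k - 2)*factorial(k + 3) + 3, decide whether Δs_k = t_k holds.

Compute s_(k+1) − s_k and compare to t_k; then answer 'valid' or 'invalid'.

valid; difference matches t_k

s_(k+1) = 2*2**(k + 1)*k*factorial(k + 4) + 3
s_(k+1) − s_k = 2**(k + 1)*(2*k**2 + 7*k + 1)*factorial(k + 3)
(s_(k+1) − s_k) − t_k = 0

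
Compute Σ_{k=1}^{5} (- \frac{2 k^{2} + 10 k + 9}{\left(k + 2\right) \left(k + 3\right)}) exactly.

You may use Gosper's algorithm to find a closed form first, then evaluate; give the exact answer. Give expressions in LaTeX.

Ratio r(k) = (k + 2)*(10*k + 2*(k + 1)**2 + 19)/((k + 4)*(2*k**2 + 10*k + 9)).
So A=k + 2 and B=k + 4, with C=k**2 + 5*k + 9/2.
Set up (k + 2)·f(k+1) − (k + 3)·f(k) − (k**2 + 5*k + 9/2) = 0.
Degrees (1,1,2) ⇒ d ≤ 2.
Solving with deg f ≤ 2: f(k) = k*(4*k + 5)/4.
Then R = B(k−1)f/C = k*(k + 3)*(4*k + 5)/(2*(2*k**2 + 10*k + 9)), so s_k = R(k)·t_k = k*(-4*k - 5)/(2*(k + 2)).
Verify: (-2*k**2 - 10*k - 9)/(k**2 + 5*k + 6) matches t_k.
Evaluate s at k=6 and k=1: -87/8 and -3/2; difference -75/8.

Σ = -75/8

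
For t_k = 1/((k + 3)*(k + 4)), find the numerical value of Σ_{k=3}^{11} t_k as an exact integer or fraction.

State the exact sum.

Compute t_(k+1)/t_k: get (k + 3)/(k + 5).
Factor: A=k + 3; B=k + 5; C=1.
Need (k + 3)·f(k+1) − (k + 4)·f(k) = 1.
From deg A=1, deg B=1, deg C=0: d=1.
Match coefficients ⇒ f(k) = k/3.
Get s_k = R·t_k = k/(3*(k + 3)) with R(k) = B(k−1)f(k)/C(k) = k*(k + 4)/3.
Verify: 1/(k**2 + 7*k + 12) matches t_k.
Sum = s_(12) − s_(3); s_(12) = 4/15, s_(3) = 1/6 ⇒ 1/10.

Σ = 1/10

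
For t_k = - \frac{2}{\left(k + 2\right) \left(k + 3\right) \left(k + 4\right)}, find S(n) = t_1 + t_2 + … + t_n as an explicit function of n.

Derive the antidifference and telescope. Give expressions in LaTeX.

S(n) = \frac{n \left(- n - 7\right)}{12 \left(n^{2} + 7 n + 12\right)}

Compute t_(k+1)/t_k: get (k + 2)/(k + 5).
Factor: A=k + 2; B=k + 5; C=1.
Solve (k + 2)·f(k+1) − (k + 4)·f(k) = 1.
Bound: deg f ≤ 2.
A polynomial solution: f(k) = k*(k + 5)/12.
Get s_k = R·t_k = k*(-k - 5)/(6*(k + 2)*(k + 3)) with R(k) = B(k−1)f(k)/C(k) = k*(k + 4)*(k + 5)/12.
Δs = -2/(k**3 + 9*k**2 + 26*k + 24), as required.
Σ_(k=1)^n t_k = s_(n+1) − s_(1) = ((-n**2 - 7*n - 6)/(6*(n**2 + 7*n + 12))) − (-1/12), i.e. n*(-n - 7)/(12*(n**2 + 7*n + 12)).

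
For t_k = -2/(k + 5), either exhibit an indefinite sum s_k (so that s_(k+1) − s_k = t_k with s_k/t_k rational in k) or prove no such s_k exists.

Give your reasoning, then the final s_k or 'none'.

none — t_k is not Gosper-summable

r(k) = (k + 5)/(k + 6) after simplifying.
A = k + 5, B = k + 6, C = 1.
Set up (k + 5)·f(k+1) − (k + 5)·f(k) − (1) = 0.
deg f ≤ 0 (via 1,1,0).
Generic f = c0 gives residual -1; -1 = 0 cannot hold, so t_k is not Gosper-summable.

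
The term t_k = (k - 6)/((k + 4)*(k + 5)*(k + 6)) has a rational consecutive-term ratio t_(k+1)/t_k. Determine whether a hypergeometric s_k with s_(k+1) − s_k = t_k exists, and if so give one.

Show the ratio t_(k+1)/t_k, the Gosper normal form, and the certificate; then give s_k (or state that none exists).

Compute t_(k+1)/t_k: get (k - 5)*(k + 4)/((k - 6)*(k + 7)).
A = k + 4, B = k + 7, C = k - 6.
f must satisfy (k + 4)·f(k+1) − (k + 6)·f(k) = k - 6.
Degrees (1,1,1) ⇒ d ≤ 2.
Coefficient equations give f(k) = -k*(k + 29)/20.
R(k) = B(k−1)·f(k)/C(k) = -k*(k + 6)*(k + 29)/(20*(k - 6)); s_k = R·t_k = k*(-k - 29)/(20*(k + 4)*(k + 5)).
Check: Δs_k = (k - 6)/(k**3 + 15*k**2 + 74*k + 120). ✓

s_k = k*(-k - 29)/(20*(k + 4)*(k + 5))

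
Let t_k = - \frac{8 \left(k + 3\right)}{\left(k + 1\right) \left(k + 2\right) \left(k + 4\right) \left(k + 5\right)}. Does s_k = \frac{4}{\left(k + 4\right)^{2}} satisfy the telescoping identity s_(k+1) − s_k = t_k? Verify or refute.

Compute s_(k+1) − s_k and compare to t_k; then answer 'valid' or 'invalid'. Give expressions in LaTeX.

Invalid: residual \frac{12 \left(3 k^{2} + 21 k + 34\right)}{k^{6} + 21 k^{5} + 177 k^{4} + 759 k^{3} + 1722 k^{2} + 1920 k + 800} ≠ 0.

s_(k+1) = 4/(k + 5)**2
s_(k+1) − s_k = 4/(k + 5)**2 - 4/(k + 4)**2
(s_(k+1) − s_k) − t_k = 12*(3*k**2 + 21*k + 34)/(k**6 + 21*k**5 + 177*k**4 + 759*k**3 + 1722*k**2 + 1920*k + 800)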